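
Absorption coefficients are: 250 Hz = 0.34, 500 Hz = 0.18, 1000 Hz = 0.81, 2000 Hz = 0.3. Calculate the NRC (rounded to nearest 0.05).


Given values:
  a_250 = 0.34, a_500 = 0.18
  a_1000 = 0.81, a_2000 = 0.3
Formula: NRC = (a250 + a500 + a1000 + a2000) / 4
Sum = 0.34 + 0.18 + 0.81 + 0.3 = 1.63
NRC = 1.63 / 4 = 0.4075
Rounded to nearest 0.05: 0.4

0.4


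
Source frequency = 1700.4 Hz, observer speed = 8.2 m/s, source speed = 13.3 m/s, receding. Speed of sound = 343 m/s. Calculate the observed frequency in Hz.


Given values:
  f_s = 1700.4 Hz, v_o = 8.2 m/s, v_s = 13.3 m/s
  Direction: receding
Formula: f_o = f_s * (c - v_o) / (c + v_s)
Numerator: c - v_o = 343 - 8.2 = 334.8
Denominator: c + v_s = 343 + 13.3 = 356.3
f_o = 1700.4 * 334.8 / 356.3 = 1597.79

1597.79 Hz


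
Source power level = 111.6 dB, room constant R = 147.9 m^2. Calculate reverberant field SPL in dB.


Given values:
  Lw = 111.6 dB, R = 147.9 m^2
Formula: SPL = Lw + 10 * log10(4 / R)
Compute 4 / R = 4 / 147.9 = 0.027045
Compute 10 * log10(0.027045) = -15.6791
SPL = 111.6 + (-15.6791) = 95.92

95.92 dB


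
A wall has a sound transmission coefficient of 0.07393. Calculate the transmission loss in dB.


Given values:
  tau = 0.07393
Formula: TL = 10 * log10(1 / tau)
Compute 1 / tau = 1 / 0.07393 = 13.5263
Compute log10(13.5263) = 1.131179
TL = 10 * 1.131179 = 11.31

11.31 dB


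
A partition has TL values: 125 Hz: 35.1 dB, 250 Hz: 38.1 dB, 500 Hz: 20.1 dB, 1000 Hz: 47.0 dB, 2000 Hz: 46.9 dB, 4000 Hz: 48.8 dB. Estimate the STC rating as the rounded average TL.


Given TL values at each frequency:
  125 Hz: 35.1 dB
  250 Hz: 38.1 dB
  500 Hz: 20.1 dB
  1000 Hz: 47.0 dB
  2000 Hz: 46.9 dB
  4000 Hz: 48.8 dB
Formula: STC ~ round(average of TL values)
Sum = 35.1 + 38.1 + 20.1 + 47.0 + 46.9 + 48.8 = 236.0
Average = 236.0 / 6 = 39.33
Rounded: 39

39


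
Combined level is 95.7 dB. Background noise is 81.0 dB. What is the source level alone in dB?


Given values:
  L_total = 95.7 dB, L_bg = 81.0 dB
Formula: L_source = 10 * log10(10^(L_total/10) - 10^(L_bg/10))
Convert to linear:
  10^(95.7/10) = 3715352290.9717
  10^(81.0/10) = 125892541.1794
Difference: 3715352290.9717 - 125892541.1794 = 3589459749.7923
L_source = 10 * log10(3589459749.7923) = 95.55

95.55 dB


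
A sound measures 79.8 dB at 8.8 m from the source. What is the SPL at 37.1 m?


Given values:
  SPL1 = 79.8 dB, r1 = 8.8 m, r2 = 37.1 m
Formula: SPL2 = SPL1 - 20 * log10(r2 / r1)
Compute ratio: r2 / r1 = 37.1 / 8.8 = 4.2159
Compute log10: log10(4.2159) = 0.62489
Compute drop: 20 * 0.62489 = 12.4978
SPL2 = 79.8 - 12.4978 = 67.3

67.3 dB


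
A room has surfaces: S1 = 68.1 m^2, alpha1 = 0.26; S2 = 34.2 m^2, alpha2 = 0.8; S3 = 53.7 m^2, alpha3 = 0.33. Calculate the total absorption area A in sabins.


Given surfaces:
  Surface 1: 68.1 * 0.26 = 17.706
  Surface 2: 34.2 * 0.8 = 27.36
  Surface 3: 53.7 * 0.33 = 17.721
Formula: A = sum(Si * alpha_i)
A = 17.706 + 27.36 + 17.721
A = 62.79

62.79 sabins


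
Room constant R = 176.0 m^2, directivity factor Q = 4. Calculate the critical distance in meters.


Given values:
  R = 176.0 m^2, Q = 4
Formula: d_c = 0.141 * sqrt(Q * R)
Compute Q * R = 4 * 176.0 = 704.0
Compute sqrt(704.0) = 26.533
d_c = 0.141 * 26.533 = 3.741

3.741 m


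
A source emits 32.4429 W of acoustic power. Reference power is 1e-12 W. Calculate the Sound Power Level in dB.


Given values:
  W = 32.4429 W
  W_ref = 1e-12 W
Formula: SWL = 10 * log10(W / W_ref)
Compute ratio: W / W_ref = 32442900000000
Compute log10: log10(32442900000000) = 13.51112
Multiply: SWL = 10 * 13.51112 = 135.11

135.11 dB


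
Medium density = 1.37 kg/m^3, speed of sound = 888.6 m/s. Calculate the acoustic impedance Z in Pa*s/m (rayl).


Given values:
  rho = 1.37 kg/m^3
  c = 888.6 m/s
Formula: Z = rho * c
Z = 1.37 * 888.6
Z = 1217.38

1217.38 rayl


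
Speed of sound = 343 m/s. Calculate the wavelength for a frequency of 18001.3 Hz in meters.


Given values:
  c = 343 m/s, f = 18001.3 Hz
Formula: lambda = c / f
lambda = 343 / 18001.3
lambda = 0.0191

0.0191 m


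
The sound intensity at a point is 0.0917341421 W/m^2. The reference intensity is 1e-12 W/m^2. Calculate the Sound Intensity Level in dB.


Given values:
  I = 0.0917341421 W/m^2
  I_ref = 1e-12 W/m^2
Formula: SIL = 10 * log10(I / I_ref)
Compute ratio: I / I_ref = 91734142100
Compute log10: log10(91734142100) = 10.962531
Multiply: SIL = 10 * 10.962531 = 109.63

109.63 dB


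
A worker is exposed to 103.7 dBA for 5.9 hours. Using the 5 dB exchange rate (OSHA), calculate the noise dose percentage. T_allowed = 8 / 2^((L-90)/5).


Given values:
  L = 103.7 dBA, T = 5.9 hours
Formula: T_allowed = 8 / 2^((L - 90) / 5)
Compute exponent: (103.7 - 90) / 5 = 2.74
Compute 2^(2.74) = 6.680703
T_allowed = 8 / 6.680703 = 1.197479 hours
Dose = (T / T_allowed) * 100
Dose = (5.9 / 1.197479) * 100 = 492.7

492.7 %


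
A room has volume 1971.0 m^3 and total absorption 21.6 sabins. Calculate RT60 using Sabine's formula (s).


Given values:
  V = 1971.0 m^3
  A = 21.6 sabins
Formula: RT60 = 0.161 * V / A
Numerator: 0.161 * 1971.0 = 317.331
RT60 = 317.331 / 21.6 = 14.691

14.691 s


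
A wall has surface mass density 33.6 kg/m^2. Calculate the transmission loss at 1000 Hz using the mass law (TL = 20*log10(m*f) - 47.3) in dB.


Given values:
  m = 33.6 kg/m^2, f = 1000 Hz
Formula: TL = 20 * log10(m * f) - 47.3
Compute m * f = 33.6 * 1000 = 33600.0
Compute log10(33600.0) = 4.526339
Compute 20 * 4.526339 = 90.5268
TL = 90.5268 - 47.3 = 43.23

43.23 dB


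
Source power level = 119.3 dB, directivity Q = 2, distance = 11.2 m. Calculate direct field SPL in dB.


Given values:
  Lw = 119.3 dB, Q = 2, r = 11.2 m
Formula: SPL = Lw + 10 * log10(Q / (4 * pi * r^2))
Compute 4 * pi * r^2 = 4 * pi * 11.2^2 = 1576.3255
Compute Q / denom = 2 / 1576.3255 = 0.00126877
Compute 10 * log10(0.00126877) = -28.9662
SPL = 119.3 + (-28.9662) = 90.33

90.33 dB


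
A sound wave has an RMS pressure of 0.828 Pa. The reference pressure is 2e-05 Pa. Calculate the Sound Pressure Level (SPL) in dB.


Given values:
  p = 0.828 Pa
  p_ref = 2e-05 Pa
Formula: SPL = 20 * log10(p / p_ref)
Compute ratio: p / p_ref = 0.828 / 2e-05 = 41400
Compute log10: log10(41400) = 4.617
Multiply: SPL = 20 * 4.617 = 92.34

92.34 dB


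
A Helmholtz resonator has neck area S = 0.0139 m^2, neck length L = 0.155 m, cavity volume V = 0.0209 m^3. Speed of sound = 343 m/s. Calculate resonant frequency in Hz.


Given values:
  S = 0.0139 m^2, L = 0.155 m, V = 0.0209 m^3, c = 343 m/s
Formula: f = (c / (2*pi)) * sqrt(S / (V * L))
Compute V * L = 0.0209 * 0.155 = 0.0032395
Compute S / (V * L) = 0.0139 / 0.0032395 = 4.2908
Compute sqrt(4.2908) = 2.071425
Compute c / (2*pi) = 343 / 6.283185 = 54.590148
f = 54.590148 * 2.071425 = 113.08

113.08 Hz


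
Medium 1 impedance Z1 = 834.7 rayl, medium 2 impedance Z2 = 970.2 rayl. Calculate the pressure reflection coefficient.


Given values:
  Z1 = 834.7 rayl, Z2 = 970.2 rayl
Formula: R = (Z2 - Z1) / (Z2 + Z1)
Numerator: Z2 - Z1 = 970.2 - 834.7 = 135.5
Denominator: Z2 + Z1 = 970.2 + 834.7 = 1804.9
R = 135.5 / 1804.9 = 0.0751

0.0751


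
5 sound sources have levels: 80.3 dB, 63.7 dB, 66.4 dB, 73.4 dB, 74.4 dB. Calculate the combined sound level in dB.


Formula: L_total = 10 * log10( sum(10^(Li/10)) )
  Source 1: 10^(80.3/10) = 107151930.5238
  Source 2: 10^(63.7/10) = 2344228.8153
  Source 3: 10^(66.4/10) = 4365158.3224
  Source 4: 10^(73.4/10) = 21877616.2395
  Source 5: 10^(74.4/10) = 27542287.0334
Sum of linear values = 163281220.9344
L_total = 10 * log10(163281220.9344) = 82.13

82.13 dB


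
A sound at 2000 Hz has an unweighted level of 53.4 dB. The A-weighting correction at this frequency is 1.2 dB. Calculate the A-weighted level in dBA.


Given values:
  SPL = 53.4 dB
  A-weighting at 2000 Hz = 1.2 dB
Formula: L_A = SPL + A_weight
L_A = 53.4 + (1.2)
L_A = 54.6

54.6 dBA


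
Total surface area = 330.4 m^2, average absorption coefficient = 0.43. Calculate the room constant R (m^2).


Given values:
  S = 330.4 m^2, alpha = 0.43
Formula: R = S * alpha / (1 - alpha)
Numerator: 330.4 * 0.43 = 142.072
Denominator: 1 - 0.43 = 0.57
R = 142.072 / 0.57 = 249.25

249.25 m^2


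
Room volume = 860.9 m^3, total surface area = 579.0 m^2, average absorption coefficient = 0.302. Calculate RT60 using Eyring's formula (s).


Given values:
  V = 860.9 m^3, S = 579.0 m^2, alpha = 0.302
Formula: RT60 = 0.161 * V / (-S * ln(1 - alpha))
Compute ln(1 - 0.302) = ln(0.698) = -0.359536
Denominator: -579.0 * -0.359536 = 208.1713
Numerator: 0.161 * 860.9 = 138.6049
RT60 = 138.6049 / 208.1713 = 0.666

0.666 s


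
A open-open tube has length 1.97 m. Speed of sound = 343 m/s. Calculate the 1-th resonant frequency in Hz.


Given values:
  Tube type: open-open, L = 1.97 m, c = 343 m/s, n = 1
Formula: f_n = n * c / (2 * L)
Compute 2 * L = 2 * 1.97 = 3.94
f = 1 * 343 / 3.94
f = 87.06

87.06 Hz


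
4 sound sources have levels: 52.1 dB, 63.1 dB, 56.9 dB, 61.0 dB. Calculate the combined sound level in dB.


Formula: L_total = 10 * log10( sum(10^(Li/10)) )
  Source 1: 10^(52.1/10) = 162181.0097
  Source 2: 10^(63.1/10) = 2041737.9447
  Source 3: 10^(56.9/10) = 489778.8194
  Source 4: 10^(61.0/10) = 1258925.4118
Sum of linear values = 3952623.1856
L_total = 10 * log10(3952623.1856) = 65.97

65.97 dB


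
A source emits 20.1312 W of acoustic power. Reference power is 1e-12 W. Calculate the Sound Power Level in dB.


Given values:
  W = 20.1312 W
  W_ref = 1e-12 W
Formula: SWL = 10 * log10(W / W_ref)
Compute ratio: W / W_ref = 20131200000000
Compute log10: log10(20131200000000) = 13.30387
Multiply: SWL = 10 * 13.30387 = 133.04

133.04 dB


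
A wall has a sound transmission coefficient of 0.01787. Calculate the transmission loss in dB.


Given values:
  tau = 0.01787
Formula: TL = 10 * log10(1 / tau)
Compute 1 / tau = 1 / 0.01787 = 55.9597
Compute log10(55.9597) = 1.747875
TL = 10 * 1.747875 = 17.48

17.48 dB


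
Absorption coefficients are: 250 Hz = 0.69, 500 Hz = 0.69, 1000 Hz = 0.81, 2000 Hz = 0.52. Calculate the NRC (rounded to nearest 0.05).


Given values:
  a_250 = 0.69, a_500 = 0.69
  a_1000 = 0.81, a_2000 = 0.52
Formula: NRC = (a250 + a500 + a1000 + a2000) / 4
Sum = 0.69 + 0.69 + 0.81 + 0.52 = 2.71
NRC = 2.71 / 4 = 0.6775
Rounded to nearest 0.05: 0.7

0.7


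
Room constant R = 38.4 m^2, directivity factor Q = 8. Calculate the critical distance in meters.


Given values:
  R = 38.4 m^2, Q = 8
Formula: d_c = 0.141 * sqrt(Q * R)
Compute Q * R = 8 * 38.4 = 307.2
Compute sqrt(307.2) = 17.5271
d_c = 0.141 * 17.5271 = 2.471

2.471 m


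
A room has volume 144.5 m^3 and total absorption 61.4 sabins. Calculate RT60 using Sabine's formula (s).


Given values:
  V = 144.5 m^3
  A = 61.4 sabins
Formula: RT60 = 0.161 * V / A
Numerator: 0.161 * 144.5 = 23.2645
RT60 = 23.2645 / 61.4 = 0.379

0.379 s


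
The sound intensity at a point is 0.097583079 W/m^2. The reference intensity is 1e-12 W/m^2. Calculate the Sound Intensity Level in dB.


Given values:
  I = 0.097583079 W/m^2
  I_ref = 1e-12 W/m^2
Formula: SIL = 10 * log10(I / I_ref)
Compute ratio: I / I_ref = 97583079000
Compute log10: log10(97583079000) = 10.989375
Multiply: SIL = 10 * 10.989375 = 109.89

109.89 dB


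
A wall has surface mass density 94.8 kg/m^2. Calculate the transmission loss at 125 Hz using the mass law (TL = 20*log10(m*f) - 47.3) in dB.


Given values:
  m = 94.8 kg/m^2, f = 125 Hz
Formula: TL = 20 * log10(m * f) - 47.3
Compute m * f = 94.8 * 125 = 11850.0
Compute log10(11850.0) = 4.073718
Compute 20 * 4.073718 = 81.4744
TL = 81.4744 - 47.3 = 34.17

34.17 dB


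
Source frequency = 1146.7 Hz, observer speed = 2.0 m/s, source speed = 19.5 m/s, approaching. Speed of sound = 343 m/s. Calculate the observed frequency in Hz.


Given values:
  f_s = 1146.7 Hz, v_o = 2.0 m/s, v_s = 19.5 m/s
  Direction: approaching
Formula: f_o = f_s * (c + v_o) / (c - v_s)
Numerator: c + v_o = 343 + 2.0 = 345.0
Denominator: c - v_s = 343 - 19.5 = 323.5
f_o = 1146.7 * 345.0 / 323.5 = 1222.91

1222.91 Hz


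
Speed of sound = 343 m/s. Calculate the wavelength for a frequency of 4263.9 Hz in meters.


Given values:
  c = 343 m/s, f = 4263.9 Hz
Formula: lambda = c / f
lambda = 343 / 4263.9
lambda = 0.0804

0.0804 m


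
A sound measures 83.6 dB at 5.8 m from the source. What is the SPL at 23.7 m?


Given values:
  SPL1 = 83.6 dB, r1 = 5.8 m, r2 = 23.7 m
Formula: SPL2 = SPL1 - 20 * log10(r2 / r1)
Compute ratio: r2 / r1 = 23.7 / 5.8 = 4.0862
Compute log10: log10(4.0862) = 0.61132
Compute drop: 20 * 0.61132 = 12.2264
SPL2 = 83.6 - 12.2264 = 71.37

71.37 dB


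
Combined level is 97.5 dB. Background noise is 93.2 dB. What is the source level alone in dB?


Given values:
  L_total = 97.5 dB, L_bg = 93.2 dB
Formula: L_source = 10 * log10(10^(L_total/10) - 10^(L_bg/10))
Convert to linear:
  10^(97.5/10) = 5623413251.9035
  10^(93.2/10) = 2089296130.854
Difference: 5623413251.9035 - 2089296130.854 = 3534117121.0495
L_source = 10 * log10(3534117121.0495) = 95.48

95.48 dB


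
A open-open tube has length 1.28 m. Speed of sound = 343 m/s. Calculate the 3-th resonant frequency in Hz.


Given values:
  Tube type: open-open, L = 1.28 m, c = 343 m/s, n = 3
Formula: f_n = n * c / (2 * L)
Compute 2 * L = 2 * 1.28 = 2.56
f = 3 * 343 / 2.56
f = 401.95

401.95 Hz


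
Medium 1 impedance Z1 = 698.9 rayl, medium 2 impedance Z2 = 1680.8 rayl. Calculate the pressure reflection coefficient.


Given values:
  Z1 = 698.9 rayl, Z2 = 1680.8 rayl
Formula: R = (Z2 - Z1) / (Z2 + Z1)
Numerator: Z2 - Z1 = 1680.8 - 698.9 = 981.9
Denominator: Z2 + Z1 = 1680.8 + 698.9 = 2379.7
R = 981.9 / 2379.7 = 0.4126

0.4126


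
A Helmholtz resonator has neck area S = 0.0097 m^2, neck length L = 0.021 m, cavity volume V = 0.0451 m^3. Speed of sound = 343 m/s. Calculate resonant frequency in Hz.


Given values:
  S = 0.0097 m^2, L = 0.021 m, V = 0.0451 m^3, c = 343 m/s
Formula: f = (c / (2*pi)) * sqrt(S / (V * L))
Compute V * L = 0.0451 * 0.021 = 0.0009471
Compute S / (V * L) = 0.0097 / 0.0009471 = 10.2418
Compute sqrt(10.2418) = 3.200281
Compute c / (2*pi) = 343 / 6.283185 = 54.590148
f = 54.590148 * 3.200281 = 174.7

174.7 Hz


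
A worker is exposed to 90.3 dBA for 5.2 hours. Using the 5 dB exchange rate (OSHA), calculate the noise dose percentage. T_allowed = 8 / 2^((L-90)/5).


Given values:
  L = 90.3 dBA, T = 5.2 hours
Formula: T_allowed = 8 / 2^((L - 90) / 5)
Compute exponent: (90.3 - 90) / 5 = 0.06
Compute 2^(0.06) = 1.042466
T_allowed = 8 / 1.042466 = 7.674111 hours
Dose = (T / T_allowed) * 100
Dose = (5.2 / 7.674111) * 100 = 67.76

67.76 %


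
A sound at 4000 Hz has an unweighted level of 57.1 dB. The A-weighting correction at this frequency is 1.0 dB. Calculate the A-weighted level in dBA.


Given values:
  SPL = 57.1 dB
  A-weighting at 4000 Hz = 1.0 dB
Formula: L_A = SPL + A_weight
L_A = 57.1 + (1.0)
L_A = 58.1

58.1 dBA


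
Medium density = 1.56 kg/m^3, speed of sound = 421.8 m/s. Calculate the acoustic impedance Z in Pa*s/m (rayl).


Given values:
  rho = 1.56 kg/m^3
  c = 421.8 m/s
Formula: Z = rho * c
Z = 1.56 * 421.8
Z = 658.01

658.01 rayl


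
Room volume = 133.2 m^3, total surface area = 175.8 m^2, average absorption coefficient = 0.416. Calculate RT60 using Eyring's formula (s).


Given values:
  V = 133.2 m^3, S = 175.8 m^2, alpha = 0.416
Formula: RT60 = 0.161 * V / (-S * ln(1 - alpha))
Compute ln(1 - 0.416) = ln(0.584) = -0.537854
Denominator: -175.8 * -0.537854 = 94.5547
Numerator: 0.161 * 133.2 = 21.4452
RT60 = 21.4452 / 94.5547 = 0.227

0.227 s


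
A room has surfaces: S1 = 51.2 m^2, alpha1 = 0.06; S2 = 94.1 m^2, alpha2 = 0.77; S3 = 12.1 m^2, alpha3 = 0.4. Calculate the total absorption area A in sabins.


Given surfaces:
  Surface 1: 51.2 * 0.06 = 3.072
  Surface 2: 94.1 * 0.77 = 72.457
  Surface 3: 12.1 * 0.4 = 4.84
Formula: A = sum(Si * alpha_i)
A = 3.072 + 72.457 + 4.84
A = 80.37

80.37 sabins


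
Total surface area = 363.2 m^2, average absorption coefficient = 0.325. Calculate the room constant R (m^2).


Given values:
  S = 363.2 m^2, alpha = 0.325
Formula: R = S * alpha / (1 - alpha)
Numerator: 363.2 * 0.325 = 118.04
Denominator: 1 - 0.325 = 0.675
R = 118.04 / 0.675 = 174.87

174.87 m^2


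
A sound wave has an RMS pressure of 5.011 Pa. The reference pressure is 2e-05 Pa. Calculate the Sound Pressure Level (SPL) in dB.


Given values:
  p = 5.011 Pa
  p_ref = 2e-05 Pa
Formula: SPL = 20 * log10(p / p_ref)
Compute ratio: p / p_ref = 5.011 / 2e-05 = 250550
Compute log10: log10(250550) = 5.398894
Multiply: SPL = 20 * 5.398894 = 107.98

107.98 dB


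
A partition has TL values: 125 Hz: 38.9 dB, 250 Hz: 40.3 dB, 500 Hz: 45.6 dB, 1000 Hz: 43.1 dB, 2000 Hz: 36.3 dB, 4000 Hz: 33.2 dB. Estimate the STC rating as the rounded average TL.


Given TL values at each frequency:
  125 Hz: 38.9 dB
  250 Hz: 40.3 dB
  500 Hz: 45.6 dB
  1000 Hz: 43.1 dB
  2000 Hz: 36.3 dB
  4000 Hz: 33.2 dB
Formula: STC ~ round(average of TL values)
Sum = 38.9 + 40.3 + 45.6 + 43.1 + 36.3 + 33.2 = 237.4
Average = 237.4 / 6 = 39.57
Rounded: 40

40


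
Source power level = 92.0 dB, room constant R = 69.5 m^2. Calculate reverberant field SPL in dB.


Given values:
  Lw = 92.0 dB, R = 69.5 m^2
Formula: SPL = Lw + 10 * log10(4 / R)
Compute 4 / R = 4 / 69.5 = 0.057554
Compute 10 * log10(0.057554) = -12.3992
SPL = 92.0 + (-12.3992) = 79.6

79.6 dB


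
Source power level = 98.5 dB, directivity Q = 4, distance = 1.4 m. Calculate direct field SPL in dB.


Given values:
  Lw = 98.5 dB, Q = 4, r = 1.4 m
Formula: SPL = Lw + 10 * log10(Q / (4 * pi * r^2))
Compute 4 * pi * r^2 = 4 * pi * 1.4^2 = 24.6301
Compute Q / denom = 4 / 24.6301 = 0.16240291
Compute 10 * log10(0.16240291) = -7.8941
SPL = 98.5 + (-7.8941) = 90.61

90.61 dB


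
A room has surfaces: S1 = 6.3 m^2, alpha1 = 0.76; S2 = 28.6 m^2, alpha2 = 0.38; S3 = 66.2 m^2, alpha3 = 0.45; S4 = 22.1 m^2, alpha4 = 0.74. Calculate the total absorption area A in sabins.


Given surfaces:
  Surface 1: 6.3 * 0.76 = 4.788
  Surface 2: 28.6 * 0.38 = 10.868
  Surface 3: 66.2 * 0.45 = 29.79
  Surface 4: 22.1 * 0.74 = 16.354
Formula: A = sum(Si * alpha_i)
A = 4.788 + 10.868 + 29.79 + 16.354
A = 61.8

61.8 sabins


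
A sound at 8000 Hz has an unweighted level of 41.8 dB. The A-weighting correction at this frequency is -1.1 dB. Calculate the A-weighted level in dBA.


Given values:
  SPL = 41.8 dB
  A-weighting at 8000 Hz = -1.1 dB
Formula: L_A = SPL + A_weight
L_A = 41.8 + (-1.1)
L_A = 40.7

40.7 dBA


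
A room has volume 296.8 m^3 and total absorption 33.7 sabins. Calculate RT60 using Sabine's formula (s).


Given values:
  V = 296.8 m^3
  A = 33.7 sabins
Formula: RT60 = 0.161 * V / A
Numerator: 0.161 * 296.8 = 47.7848
RT60 = 47.7848 / 33.7 = 1.418

1.418 s


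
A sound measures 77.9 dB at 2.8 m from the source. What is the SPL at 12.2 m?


Given values:
  SPL1 = 77.9 dB, r1 = 2.8 m, r2 = 12.2 m
Formula: SPL2 = SPL1 - 20 * log10(r2 / r1)
Compute ratio: r2 / r1 = 12.2 / 2.8 = 4.3571
Compute log10: log10(4.3571) = 0.639198
Compute drop: 20 * 0.639198 = 12.784
SPL2 = 77.9 - 12.784 = 65.12

65.12 dB


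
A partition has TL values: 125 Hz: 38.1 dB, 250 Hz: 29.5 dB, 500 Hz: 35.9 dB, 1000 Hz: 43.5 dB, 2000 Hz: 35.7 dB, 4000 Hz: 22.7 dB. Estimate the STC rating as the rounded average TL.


Given TL values at each frequency:
  125 Hz: 38.1 dB
  250 Hz: 29.5 dB
  500 Hz: 35.9 dB
  1000 Hz: 43.5 dB
  2000 Hz: 35.7 dB
  4000 Hz: 22.7 dB
Formula: STC ~ round(average of TL values)
Sum = 38.1 + 29.5 + 35.9 + 43.5 + 35.7 + 22.7 = 205.4
Average = 205.4 / 6 = 34.23
Rounded: 34

34


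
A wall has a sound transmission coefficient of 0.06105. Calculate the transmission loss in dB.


Given values:
  tau = 0.06105
Formula: TL = 10 * log10(1 / tau)
Compute 1 / tau = 1 / 0.06105 = 16.38
Compute log10(16.38) = 1.214314
TL = 10 * 1.214314 = 12.14

12.14 dB


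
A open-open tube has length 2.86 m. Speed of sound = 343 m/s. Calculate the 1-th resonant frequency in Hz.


Given values:
  Tube type: open-open, L = 2.86 m, c = 343 m/s, n = 1
Formula: f_n = n * c / (2 * L)
Compute 2 * L = 2 * 2.86 = 5.72
f = 1 * 343 / 5.72
f = 59.97

59.97 Hz


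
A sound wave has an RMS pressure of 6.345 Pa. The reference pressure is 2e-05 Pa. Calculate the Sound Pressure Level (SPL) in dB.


Given values:
  p = 6.345 Pa
  p_ref = 2e-05 Pa
Formula: SPL = 20 * log10(p / p_ref)
Compute ratio: p / p_ref = 6.345 / 2e-05 = 317250
Compute log10: log10(317250) = 5.501402
Multiply: SPL = 20 * 5.501402 = 110.03

110.03 dB


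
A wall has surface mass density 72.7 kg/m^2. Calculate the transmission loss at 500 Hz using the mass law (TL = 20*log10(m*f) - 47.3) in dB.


Given values:
  m = 72.7 kg/m^2, f = 500 Hz
Formula: TL = 20 * log10(m * f) - 47.3
Compute m * f = 72.7 * 500 = 36350.0
Compute log10(36350.0) = 4.560504
Compute 20 * 4.560504 = 91.2101
TL = 91.2101 - 47.3 = 43.91

43.91 dB


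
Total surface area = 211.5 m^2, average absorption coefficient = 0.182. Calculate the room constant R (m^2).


Given values:
  S = 211.5 m^2, alpha = 0.182
Formula: R = S * alpha / (1 - alpha)
Numerator: 211.5 * 0.182 = 38.493
Denominator: 1 - 0.182 = 0.818
R = 38.493 / 0.818 = 47.06

47.06 m^2


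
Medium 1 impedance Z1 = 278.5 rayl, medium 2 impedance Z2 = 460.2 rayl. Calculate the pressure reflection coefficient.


Given values:
  Z1 = 278.5 rayl, Z2 = 460.2 rayl
Formula: R = (Z2 - Z1) / (Z2 + Z1)
Numerator: Z2 - Z1 = 460.2 - 278.5 = 181.7
Denominator: Z2 + Z1 = 460.2 + 278.5 = 738.7
R = 181.7 / 738.7 = 0.246

0.246


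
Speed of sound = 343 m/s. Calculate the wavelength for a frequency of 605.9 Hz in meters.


Given values:
  c = 343 m/s, f = 605.9 Hz
Formula: lambda = c / f
lambda = 343 / 605.9
lambda = 0.5661

0.5661 m


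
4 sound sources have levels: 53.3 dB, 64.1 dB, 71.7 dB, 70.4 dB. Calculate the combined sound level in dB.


Formula: L_total = 10 * log10( sum(10^(Li/10)) )
  Source 1: 10^(53.3/10) = 213796.209
  Source 2: 10^(64.1/10) = 2570395.7828
  Source 3: 10^(71.7/10) = 14791083.8817
  Source 4: 10^(70.4/10) = 10964781.9614
Sum of linear values = 28540057.8349
L_total = 10 * log10(28540057.8349) = 74.55

74.55 dB


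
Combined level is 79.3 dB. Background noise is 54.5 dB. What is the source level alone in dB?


Given values:
  L_total = 79.3 dB, L_bg = 54.5 dB
Formula: L_source = 10 * log10(10^(L_total/10) - 10^(L_bg/10))
Convert to linear:
  10^(79.3/10) = 85113803.8202
  10^(54.5/10) = 281838.2931
Difference: 85113803.8202 - 281838.2931 = 84831965.5271
L_source = 10 * log10(84831965.5271) = 79.29

79.29 dB


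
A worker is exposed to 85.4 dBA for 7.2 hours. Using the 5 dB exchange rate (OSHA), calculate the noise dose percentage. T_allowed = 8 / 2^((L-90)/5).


Given values:
  L = 85.4 dBA, T = 7.2 hours
Formula: T_allowed = 8 / 2^((L - 90) / 5)
Compute exponent: (85.4 - 90) / 5 = -0.92
Compute 2^(-0.92) = 0.528509
T_allowed = 8 / 0.528509 = 15.136923 hours
Dose = (T / T_allowed) * 100
Dose = (7.2 / 15.136923) * 100 = 47.57

47.57 %


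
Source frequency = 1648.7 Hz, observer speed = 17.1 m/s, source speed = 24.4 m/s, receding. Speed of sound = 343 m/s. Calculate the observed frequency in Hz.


Given values:
  f_s = 1648.7 Hz, v_o = 17.1 m/s, v_s = 24.4 m/s
  Direction: receding
Formula: f_o = f_s * (c - v_o) / (c + v_s)
Numerator: c - v_o = 343 - 17.1 = 325.9
Denominator: c + v_s = 343 + 24.4 = 367.4
f_o = 1648.7 * 325.9 / 367.4 = 1462.47

1462.47 Hz


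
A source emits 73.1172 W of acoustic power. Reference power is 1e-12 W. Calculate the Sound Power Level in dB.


Given values:
  W = 73.1172 W
  W_ref = 1e-12 W
Formula: SWL = 10 * log10(W / W_ref)
Compute ratio: W / W_ref = 73117200000000
Compute log10: log10(73117200000000) = 13.86402
Multiply: SWL = 10 * 13.86402 = 138.64

138.64 dB


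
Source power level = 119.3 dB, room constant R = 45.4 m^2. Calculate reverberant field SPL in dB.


Given values:
  Lw = 119.3 dB, R = 45.4 m^2
Formula: SPL = Lw + 10 * log10(4 / R)
Compute 4 / R = 4 / 45.4 = 0.088106
Compute 10 * log10(0.088106) = -10.5499
SPL = 119.3 + (-10.5499) = 108.75

108.75 dB


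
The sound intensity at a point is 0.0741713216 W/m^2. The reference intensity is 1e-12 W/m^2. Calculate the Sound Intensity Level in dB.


Given values:
  I = 0.0741713216 W/m^2
  I_ref = 1e-12 W/m^2
Formula: SIL = 10 * log10(I / I_ref)
Compute ratio: I / I_ref = 74171321600
Compute log10: log10(74171321600) = 10.870236
Multiply: SIL = 10 * 10.870236 = 108.7

108.7 dB


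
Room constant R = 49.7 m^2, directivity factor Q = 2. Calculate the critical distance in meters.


Given values:
  R = 49.7 m^2, Q = 2
Formula: d_c = 0.141 * sqrt(Q * R)
Compute Q * R = 2 * 49.7 = 99.4
Compute sqrt(99.4) = 9.97
d_c = 0.141 * 9.97 = 1.406

1.406 m


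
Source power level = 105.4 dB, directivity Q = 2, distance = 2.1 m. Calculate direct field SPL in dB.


Given values:
  Lw = 105.4 dB, Q = 2, r = 2.1 m
Formula: SPL = Lw + 10 * log10(Q / (4 * pi * r^2))
Compute 4 * pi * r^2 = 4 * pi * 2.1^2 = 55.4177
Compute Q / denom = 2 / 55.4177 = 0.03608955
Compute 10 * log10(0.03608955) = -14.4262
SPL = 105.4 + (-14.4262) = 90.97

90.97 dB


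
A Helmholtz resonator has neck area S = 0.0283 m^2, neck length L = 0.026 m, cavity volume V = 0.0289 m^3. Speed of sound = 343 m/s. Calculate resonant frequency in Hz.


Given values:
  S = 0.0283 m^2, L = 0.026 m, V = 0.0289 m^3, c = 343 m/s
Formula: f = (c / (2*pi)) * sqrt(S / (V * L))
Compute V * L = 0.0289 * 0.026 = 0.0007514
Compute S / (V * L) = 0.0283 / 0.0007514 = 37.663
Compute sqrt(37.663) = 6.137019
Compute c / (2*pi) = 343 / 6.283185 = 54.590148
f = 54.590148 * 6.137019 = 335.02

335.02 Hz


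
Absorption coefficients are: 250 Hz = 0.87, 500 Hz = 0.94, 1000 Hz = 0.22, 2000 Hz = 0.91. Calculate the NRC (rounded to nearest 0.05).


Given values:
  a_250 = 0.87, a_500 = 0.94
  a_1000 = 0.22, a_2000 = 0.91
Formula: NRC = (a250 + a500 + a1000 + a2000) / 4
Sum = 0.87 + 0.94 + 0.22 + 0.91 = 2.94
NRC = 2.94 / 4 = 0.735
Rounded to nearest 0.05: 0.75

0.75


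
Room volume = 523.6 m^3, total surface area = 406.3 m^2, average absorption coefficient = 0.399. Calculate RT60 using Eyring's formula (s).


Given values:
  V = 523.6 m^3, S = 406.3 m^2, alpha = 0.399
Formula: RT60 = 0.161 * V / (-S * ln(1 - alpha))
Compute ln(1 - 0.399) = ln(0.601) = -0.50916
Denominator: -406.3 * -0.50916 = 206.8717
Numerator: 0.161 * 523.6 = 84.2996
RT60 = 84.2996 / 206.8717 = 0.407

0.407 s


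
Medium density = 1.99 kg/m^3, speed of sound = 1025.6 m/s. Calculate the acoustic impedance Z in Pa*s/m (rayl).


Given values:
  rho = 1.99 kg/m^3
  c = 1025.6 m/s
Formula: Z = rho * c
Z = 1.99 * 1025.6
Z = 2040.94

2040.94 rayl


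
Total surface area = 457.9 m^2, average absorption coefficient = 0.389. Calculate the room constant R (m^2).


Given values:
  S = 457.9 m^2, alpha = 0.389
Formula: R = S * alpha / (1 - alpha)
Numerator: 457.9 * 0.389 = 178.1231
Denominator: 1 - 0.389 = 0.611
R = 178.1231 / 0.611 = 291.53

291.53 m^2


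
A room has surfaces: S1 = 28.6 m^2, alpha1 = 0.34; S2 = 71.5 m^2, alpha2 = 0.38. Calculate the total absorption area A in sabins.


Given surfaces:
  Surface 1: 28.6 * 0.34 = 9.724
  Surface 2: 71.5 * 0.38 = 27.17
Formula: A = sum(Si * alpha_i)
A = 9.724 + 27.17
A = 36.89

36.89 sabins


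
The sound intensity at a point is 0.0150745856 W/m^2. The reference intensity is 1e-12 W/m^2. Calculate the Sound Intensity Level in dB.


Given values:
  I = 0.0150745856 W/m^2
  I_ref = 1e-12 W/m^2
Formula: SIL = 10 * log10(I / I_ref)
Compute ratio: I / I_ref = 15074585600
Compute log10: log10(15074585600) = 10.178245
Multiply: SIL = 10 * 10.178245 = 101.78

101.78 dB


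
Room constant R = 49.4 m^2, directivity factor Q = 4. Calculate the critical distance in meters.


Given values:
  R = 49.4 m^2, Q = 4
Formula: d_c = 0.141 * sqrt(Q * R)
Compute Q * R = 4 * 49.4 = 197.6
Compute sqrt(197.6) = 14.057
d_c = 0.141 * 14.057 = 1.982

1.982 m


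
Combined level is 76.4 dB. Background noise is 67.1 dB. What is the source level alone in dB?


Given values:
  L_total = 76.4 dB, L_bg = 67.1 dB
Formula: L_source = 10 * log10(10^(L_total/10) - 10^(L_bg/10))
Convert to linear:
  10^(76.4/10) = 43651583.224
  10^(67.1/10) = 5128613.8399
Difference: 43651583.224 - 5128613.8399 = 38522969.3841
L_source = 10 * log10(38522969.3841) = 75.86

75.86 dB


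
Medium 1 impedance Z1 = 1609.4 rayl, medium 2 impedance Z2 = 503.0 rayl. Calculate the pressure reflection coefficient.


Given values:
  Z1 = 1609.4 rayl, Z2 = 503.0 rayl
Formula: R = (Z2 - Z1) / (Z2 + Z1)
Numerator: Z2 - Z1 = 503.0 - 1609.4 = -1106.4
Denominator: Z2 + Z1 = 503.0 + 1609.4 = 2112.4
R = -1106.4 / 2112.4 = -0.5238

-0.5238


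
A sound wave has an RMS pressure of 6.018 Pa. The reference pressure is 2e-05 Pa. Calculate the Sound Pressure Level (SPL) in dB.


Given values:
  p = 6.018 Pa
  p_ref = 2e-05 Pa
Formula: SPL = 20 * log10(p / p_ref)
Compute ratio: p / p_ref = 6.018 / 2e-05 = 300900
Compute log10: log10(300900) = 5.478422
Multiply: SPL = 20 * 5.478422 = 109.57

109.57 dB


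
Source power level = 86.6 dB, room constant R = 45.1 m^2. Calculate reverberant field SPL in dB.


Given values:
  Lw = 86.6 dB, R = 45.1 m^2
Formula: SPL = Lw + 10 * log10(4 / R)
Compute 4 / R = 4 / 45.1 = 0.088692
Compute 10 * log10(0.088692) = -10.5212
SPL = 86.6 + (-10.5212) = 76.08

76.08 dB


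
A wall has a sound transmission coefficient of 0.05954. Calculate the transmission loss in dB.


Given values:
  tau = 0.05954
Formula: TL = 10 * log10(1 / tau)
Compute 1 / tau = 1 / 0.05954 = 16.7954
Compute log10(16.7954) = 1.22519
TL = 10 * 1.22519 = 12.25

12.25 dB


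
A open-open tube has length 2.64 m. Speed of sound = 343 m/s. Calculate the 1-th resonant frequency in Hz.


Given values:
  Tube type: open-open, L = 2.64 m, c = 343 m/s, n = 1
Formula: f_n = n * c / (2 * L)
Compute 2 * L = 2 * 2.64 = 5.28
f = 1 * 343 / 5.28
f = 64.96

64.96 Hz


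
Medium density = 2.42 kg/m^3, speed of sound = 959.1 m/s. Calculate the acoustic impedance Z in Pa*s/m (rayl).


Given values:
  rho = 2.42 kg/m^3
  c = 959.1 m/s
Formula: Z = rho * c
Z = 2.42 * 959.1
Z = 2321.02

2321.02 rayl


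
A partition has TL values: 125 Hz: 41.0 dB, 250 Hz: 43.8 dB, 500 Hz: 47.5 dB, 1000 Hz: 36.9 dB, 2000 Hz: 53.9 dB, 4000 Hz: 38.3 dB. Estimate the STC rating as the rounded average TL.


Given TL values at each frequency:
  125 Hz: 41.0 dB
  250 Hz: 43.8 dB
  500 Hz: 47.5 dB
  1000 Hz: 36.9 dB
  2000 Hz: 53.9 dB
  4000 Hz: 38.3 dB
Formula: STC ~ round(average of TL values)
Sum = 41.0 + 43.8 + 47.5 + 36.9 + 53.9 + 38.3 = 261.4
Average = 261.4 / 6 = 43.57
Rounded: 44

44


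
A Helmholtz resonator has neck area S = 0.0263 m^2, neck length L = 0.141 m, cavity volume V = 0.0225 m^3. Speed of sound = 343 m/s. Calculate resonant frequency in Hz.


Given values:
  S = 0.0263 m^2, L = 0.141 m, V = 0.0225 m^3, c = 343 m/s
Formula: f = (c / (2*pi)) * sqrt(S / (V * L))
Compute V * L = 0.0225 * 0.141 = 0.0031725
Compute S / (V * L) = 0.0263 / 0.0031725 = 8.29
Compute sqrt(8.29) = 2.879236
Compute c / (2*pi) = 343 / 6.283185 = 54.590148
f = 54.590148 * 2.879236 = 157.18

157.18 Hz


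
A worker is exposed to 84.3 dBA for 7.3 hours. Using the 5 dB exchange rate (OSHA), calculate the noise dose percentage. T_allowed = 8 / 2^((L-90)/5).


Given values:
  L = 84.3 dBA, T = 7.3 hours
Formula: T_allowed = 8 / 2^((L - 90) / 5)
Compute exponent: (84.3 - 90) / 5 = -1.14
Compute 2^(-1.14) = 0.45376
T_allowed = 8 / 0.45376 = 17.630465 hours
Dose = (T / T_allowed) * 100
Dose = (7.3 / 17.630465) * 100 = 41.41

41.41 %


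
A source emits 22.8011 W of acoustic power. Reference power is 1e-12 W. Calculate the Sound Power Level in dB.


Given values:
  W = 22.8011 W
  W_ref = 1e-12 W
Formula: SWL = 10 * log10(W / W_ref)
Compute ratio: W / W_ref = 22801100000000
Compute log10: log10(22801100000000) = 13.357956
Multiply: SWL = 10 * 13.357956 = 133.58

133.58 dB


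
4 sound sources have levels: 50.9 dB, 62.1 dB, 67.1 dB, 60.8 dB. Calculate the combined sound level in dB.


Formula: L_total = 10 * log10( sum(10^(Li/10)) )
  Source 1: 10^(50.9/10) = 123026.8771
  Source 2: 10^(62.1/10) = 1621810.0974
  Source 3: 10^(67.1/10) = 5128613.8399
  Source 4: 10^(60.8/10) = 1202264.4346
Sum of linear values = 8075715.249
L_total = 10 * log10(8075715.249) = 69.07

69.07 dB


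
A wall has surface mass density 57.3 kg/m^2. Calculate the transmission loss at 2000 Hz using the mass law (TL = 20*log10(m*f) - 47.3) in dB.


Given values:
  m = 57.3 kg/m^2, f = 2000 Hz
Formula: TL = 20 * log10(m * f) - 47.3
Compute m * f = 57.3 * 2000 = 114600.0
Compute log10(114600.0) = 5.059185
Compute 20 * 5.059185 = 101.1837
TL = 101.1837 - 47.3 = 53.88

53.88 dB


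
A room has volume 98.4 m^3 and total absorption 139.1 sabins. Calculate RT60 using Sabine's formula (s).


Given values:
  V = 98.4 m^3
  A = 139.1 sabins
Formula: RT60 = 0.161 * V / A
Numerator: 0.161 * 98.4 = 15.8424
RT60 = 15.8424 / 139.1 = 0.114

0.114 s


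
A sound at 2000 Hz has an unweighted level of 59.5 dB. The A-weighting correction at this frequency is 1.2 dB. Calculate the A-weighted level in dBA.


Given values:
  SPL = 59.5 dB
  A-weighting at 2000 Hz = 1.2 dB
Formula: L_A = SPL + A_weight
L_A = 59.5 + (1.2)
L_A = 60.7

60.7 dBA


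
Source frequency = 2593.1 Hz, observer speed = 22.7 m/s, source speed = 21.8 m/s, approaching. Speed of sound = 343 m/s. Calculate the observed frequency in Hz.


Given values:
  f_s = 2593.1 Hz, v_o = 22.7 m/s, v_s = 21.8 m/s
  Direction: approaching
Formula: f_o = f_s * (c + v_o) / (c - v_s)
Numerator: c + v_o = 343 + 22.7 = 365.7
Denominator: c - v_s = 343 - 21.8 = 321.2
f_o = 2593.1 * 365.7 / 321.2 = 2952.36

2952.36 Hz


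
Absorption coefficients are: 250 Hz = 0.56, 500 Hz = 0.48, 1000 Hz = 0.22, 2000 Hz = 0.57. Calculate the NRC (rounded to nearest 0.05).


Given values:
  a_250 = 0.56, a_500 = 0.48
  a_1000 = 0.22, a_2000 = 0.57
Formula: NRC = (a250 + a500 + a1000 + a2000) / 4
Sum = 0.56 + 0.48 + 0.22 + 0.57 = 1.83
NRC = 1.83 / 4 = 0.4575
Rounded to nearest 0.05: 0.45

0.45


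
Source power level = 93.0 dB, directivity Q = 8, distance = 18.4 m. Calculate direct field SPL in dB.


Given values:
  Lw = 93.0 dB, Q = 8, r = 18.4 m
Formula: SPL = Lw + 10 * log10(Q / (4 * pi * r^2))
Compute 4 * pi * r^2 = 4 * pi * 18.4^2 = 4254.4704
Compute Q / denom = 8 / 4254.4704 = 0.00188038
Compute 10 * log10(0.00188038) = -27.2575
SPL = 93.0 + (-27.2575) = 65.74

65.74 dB


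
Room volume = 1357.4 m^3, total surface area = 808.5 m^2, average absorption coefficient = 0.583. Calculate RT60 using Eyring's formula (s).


Given values:
  V = 1357.4 m^3, S = 808.5 m^2, alpha = 0.583
Formula: RT60 = 0.161 * V / (-S * ln(1 - alpha))
Compute ln(1 - 0.583) = ln(0.417) = -0.874669
Denominator: -808.5 * -0.874669 = 707.1699
Numerator: 0.161 * 1357.4 = 218.5414
RT60 = 218.5414 / 707.1699 = 0.309

0.309 s


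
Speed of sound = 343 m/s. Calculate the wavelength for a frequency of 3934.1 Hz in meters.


Given values:
  c = 343 m/s, f = 3934.1 Hz
Formula: lambda = c / f
lambda = 343 / 3934.1
lambda = 0.0872

0.0872 m


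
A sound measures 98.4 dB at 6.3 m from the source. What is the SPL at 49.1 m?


Given values:
  SPL1 = 98.4 dB, r1 = 6.3 m, r2 = 49.1 m
Formula: SPL2 = SPL1 - 20 * log10(r2 / r1)
Compute ratio: r2 / r1 = 49.1 / 6.3 = 7.7937
Compute log10: log10(7.7937) = 0.891744
Compute drop: 20 * 0.891744 = 17.8349
SPL2 = 98.4 - 17.8349 = 80.57

80.57 dB


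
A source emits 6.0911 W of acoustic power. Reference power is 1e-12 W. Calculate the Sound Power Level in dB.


Given values:
  W = 6.0911 W
  W_ref = 1e-12 W
Formula: SWL = 10 * log10(W / W_ref)
Compute ratio: W / W_ref = 6091100000000
Compute log10: log10(6091100000000) = 12.784696
Multiply: SWL = 10 * 12.784696 = 127.85

127.85 dB


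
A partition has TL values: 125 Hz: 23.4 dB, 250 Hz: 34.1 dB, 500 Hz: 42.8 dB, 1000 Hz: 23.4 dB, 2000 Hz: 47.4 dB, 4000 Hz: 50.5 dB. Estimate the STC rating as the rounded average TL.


Given TL values at each frequency:
  125 Hz: 23.4 dB
  250 Hz: 34.1 dB
  500 Hz: 42.8 dB
  1000 Hz: 23.4 dB
  2000 Hz: 47.4 dB
  4000 Hz: 50.5 dB
Formula: STC ~ round(average of TL values)
Sum = 23.4 + 34.1 + 42.8 + 23.4 + 47.4 + 50.5 = 221.6
Average = 221.6 / 6 = 36.93
Rounded: 37

37


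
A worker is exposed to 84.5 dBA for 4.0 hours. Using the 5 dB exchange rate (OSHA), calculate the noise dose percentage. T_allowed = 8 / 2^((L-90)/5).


Given values:
  L = 84.5 dBA, T = 4.0 hours
Formula: T_allowed = 8 / 2^((L - 90) / 5)
Compute exponent: (84.5 - 90) / 5 = -1.1
Compute 2^(-1.1) = 0.466516
T_allowed = 8 / 0.466516 = 17.148394 hours
Dose = (T / T_allowed) * 100
Dose = (4.0 / 17.148394) * 100 = 23.33

23.33 %


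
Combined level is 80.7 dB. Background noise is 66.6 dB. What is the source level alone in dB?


Given values:
  L_total = 80.7 dB, L_bg = 66.6 dB
Formula: L_source = 10 * log10(10^(L_total/10) - 10^(L_bg/10))
Convert to linear:
  10^(80.7/10) = 117489755.494
  10^(66.6/10) = 4570881.8961
Difference: 117489755.494 - 4570881.8961 = 112918873.5979
L_source = 10 * log10(112918873.5979) = 80.53

80.53 dB


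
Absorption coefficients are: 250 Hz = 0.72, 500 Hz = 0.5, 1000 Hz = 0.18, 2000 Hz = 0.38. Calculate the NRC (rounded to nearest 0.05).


Given values:
  a_250 = 0.72, a_500 = 0.5
  a_1000 = 0.18, a_2000 = 0.38
Formula: NRC = (a250 + a500 + a1000 + a2000) / 4
Sum = 0.72 + 0.5 + 0.18 + 0.38 = 1.78
NRC = 1.78 / 4 = 0.445
Rounded to nearest 0.05: 0.45

0.45


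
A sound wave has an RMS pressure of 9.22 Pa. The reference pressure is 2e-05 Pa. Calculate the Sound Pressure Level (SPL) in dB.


Given values:
  p = 9.22 Pa
  p_ref = 2e-05 Pa
Formula: SPL = 20 * log10(p / p_ref)
Compute ratio: p / p_ref = 9.22 / 2e-05 = 461000
Compute log10: log10(461000) = 5.663701
Multiply: SPL = 20 * 5.663701 = 113.27

113.27 dB


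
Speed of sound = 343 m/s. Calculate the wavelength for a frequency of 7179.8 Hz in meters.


Given values:
  c = 343 m/s, f = 7179.8 Hz
Formula: lambda = c / f
lambda = 343 / 7179.8
lambda = 0.0478

0.0478 m


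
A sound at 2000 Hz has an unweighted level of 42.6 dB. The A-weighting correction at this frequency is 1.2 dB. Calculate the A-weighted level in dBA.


Given values:
  SPL = 42.6 dB
  A-weighting at 2000 Hz = 1.2 dB
Formula: L_A = SPL + A_weight
L_A = 42.6 + (1.2)
L_A = 43.8

43.8 dBA


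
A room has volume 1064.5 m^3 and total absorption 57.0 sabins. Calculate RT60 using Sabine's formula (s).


Given values:
  V = 1064.5 m^3
  A = 57.0 sabins
Formula: RT60 = 0.161 * V / A
Numerator: 0.161 * 1064.5 = 171.3845
RT60 = 171.3845 / 57.0 = 3.007

3.007 s


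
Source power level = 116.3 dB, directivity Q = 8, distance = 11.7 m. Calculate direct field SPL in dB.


Given values:
  Lw = 116.3 dB, Q = 8, r = 11.7 m
Formula: SPL = Lw + 10 * log10(Q / (4 * pi * r^2))
Compute 4 * pi * r^2 = 4 * pi * 11.7^2 = 1720.2105
Compute Q / denom = 8 / 1720.2105 = 0.00465059
Compute 10 * log10(0.00465059) = -23.3249
SPL = 116.3 + (-23.3249) = 92.98

92.98 dB


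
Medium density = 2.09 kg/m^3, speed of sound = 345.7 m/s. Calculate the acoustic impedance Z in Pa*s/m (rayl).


Given values:
  rho = 2.09 kg/m^3
  c = 345.7 m/s
Formula: Z = rho * c
Z = 2.09 * 345.7
Z = 722.51

722.51 rayl


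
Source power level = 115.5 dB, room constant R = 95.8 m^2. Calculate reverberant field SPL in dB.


Given values:
  Lw = 115.5 dB, R = 95.8 m^2
Formula: SPL = Lw + 10 * log10(4 / R)
Compute 4 / R = 4 / 95.8 = 0.041754
Compute 10 * log10(0.041754) = -13.793
SPL = 115.5 + (-13.793) = 101.71

101.71 dB


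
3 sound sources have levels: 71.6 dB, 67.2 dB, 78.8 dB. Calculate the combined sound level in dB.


Formula: L_total = 10 * log10( sum(10^(Li/10)) )
  Source 1: 10^(71.6/10) = 14454397.7075
  Source 2: 10^(67.2/10) = 5248074.6025
  Source 3: 10^(78.8/10) = 75857757.5029
Sum of linear values = 95560229.8129
L_total = 10 * log10(95560229.8129) = 79.8

79.8 dB
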